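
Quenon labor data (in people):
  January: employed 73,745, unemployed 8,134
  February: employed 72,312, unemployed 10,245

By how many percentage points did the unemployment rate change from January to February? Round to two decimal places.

January: labor force = 73,745 + 8,134 = 81,879; u = 8,134/81,879 = 9.93%.
February: labor force = 72,312 + 10,245 = 82,557; u = 10,245/82,557 = 12.41%.
Change = 12.41% − 9.93% = +2.48 pp.

The unemployment rate changed by +2.48 percentage points.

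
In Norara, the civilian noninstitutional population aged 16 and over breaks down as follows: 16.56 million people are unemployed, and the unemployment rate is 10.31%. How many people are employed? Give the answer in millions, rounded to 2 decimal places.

About 144.06 million are employed.

Labor force = U / u = 16.56 / 0.1031 ≈ 160.62 million.
Employed = labor force − unemployed = 160.62 − 16.56 = 144.06 million.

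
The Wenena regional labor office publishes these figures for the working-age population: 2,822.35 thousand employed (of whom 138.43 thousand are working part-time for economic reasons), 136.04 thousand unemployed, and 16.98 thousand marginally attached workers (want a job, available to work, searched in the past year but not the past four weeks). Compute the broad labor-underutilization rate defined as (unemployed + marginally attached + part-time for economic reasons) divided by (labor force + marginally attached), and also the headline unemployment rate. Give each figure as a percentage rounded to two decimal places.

Labor force = 2,822.35 + 136.04 = 2,958.39 thousand.
Numerator = 136.04 + 16.98 + 138.43 = 291.45 thousand.
Denominator = 2,958.39 + 16.98 = 2,975.37 thousand.
Broad rate = 291.45 / 2,975.37 = 9.80%.
Headline unemployment rate = 136.04 / 2,958.39 = 4.60%.

Broad underutilization rate ≈ 9.80%; headline unemployment rate ≈ 4.60%.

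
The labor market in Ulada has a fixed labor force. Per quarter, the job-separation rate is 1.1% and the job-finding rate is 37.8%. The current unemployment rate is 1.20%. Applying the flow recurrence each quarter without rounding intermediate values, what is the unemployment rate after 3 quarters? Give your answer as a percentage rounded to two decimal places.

With a fixed labor force, u_{t+1} = u_t + s·(1−u_t) − f·u_t = u_t·(1−s−f) + s.
Here 1−s−f = 0.611 and s = 0.011.
u_1 = 0.012000 × 0.611 + 0.011 = 0.018332.
u_2 = 0.018332 × 0.611 + 0.011 = 0.022201.
u_3 = 0.022201 × 0.611 + 0.011 = 0.024565.

Unemployment rate after three quarters ≈ 2.46%.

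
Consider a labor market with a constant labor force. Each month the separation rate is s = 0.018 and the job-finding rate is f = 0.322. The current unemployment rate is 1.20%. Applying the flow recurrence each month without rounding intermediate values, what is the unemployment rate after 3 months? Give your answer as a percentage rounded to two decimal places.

With a fixed labor force, u_{t+1} = u_t + s·(1−u_t) − f·u_t = u_t·(1−s−f) + s.
Here 1−s−f = 0.660 and s = 0.018.
u_1 = 0.012000 × 0.660 + 0.018 = 0.025920.
u_2 = 0.025920 × 0.660 + 0.018 = 0.035107.
u_3 = 0.035107 × 0.660 + 0.018 = 0.041171.

Unemployment rate after three months ≈ 4.12%.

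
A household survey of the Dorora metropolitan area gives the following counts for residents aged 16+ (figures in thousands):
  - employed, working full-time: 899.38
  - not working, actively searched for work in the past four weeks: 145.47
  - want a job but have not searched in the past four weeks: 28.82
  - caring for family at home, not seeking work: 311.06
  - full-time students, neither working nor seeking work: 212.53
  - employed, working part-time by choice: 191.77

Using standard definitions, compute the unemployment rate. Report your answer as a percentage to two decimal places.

Unemployment rate ≈ 11.76%.

Employed = 899.38 + 191.77 = 1,091.15 thousand.
Unemployed = 145.47 thousand.
Labor force = 1,091.15 + 145.47 = 1,236.62 thousand.
Unemployment rate = 145.47 / 1,236.62 = 11.76%.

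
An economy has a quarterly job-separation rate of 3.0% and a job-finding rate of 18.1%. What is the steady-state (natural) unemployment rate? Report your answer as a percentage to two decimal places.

At steady state the flows balance: s·E = f·U, so U/(E+U) = s/(s+f).
u* = 3.0 / (3.0 + 18.1) = 3.0 / 21.10 = 14.22%.

Steady-state unemployment rate ≈ 14.22%.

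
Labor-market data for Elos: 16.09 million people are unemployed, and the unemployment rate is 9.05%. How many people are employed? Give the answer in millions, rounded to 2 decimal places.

About 161.70 million are employed.

Labor force = U / u = 16.09 / 0.0905 ≈ 177.79 million.
Employed = labor force − unemployed = 177.79 − 16.09 = 161.70 million.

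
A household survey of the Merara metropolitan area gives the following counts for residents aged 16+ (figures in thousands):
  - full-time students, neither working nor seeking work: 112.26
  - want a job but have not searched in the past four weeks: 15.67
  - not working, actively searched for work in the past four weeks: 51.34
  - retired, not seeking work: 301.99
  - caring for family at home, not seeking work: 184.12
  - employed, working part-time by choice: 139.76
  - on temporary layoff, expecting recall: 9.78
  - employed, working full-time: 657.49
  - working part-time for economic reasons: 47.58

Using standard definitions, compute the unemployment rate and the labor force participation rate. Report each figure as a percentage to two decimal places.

Employed = 139.76 + 657.49 + 47.58 = 844.83 thousand (anyone who worked, including part-time for economic reasons, counts as employed).
Unemployed = 51.34 + 9.78 = 61.12 thousand (jobless and actively searching, or on temporary layoff).
Labor force = 844.83 + 61.12 = 905.95 thousand.
Not in labor force = 112.26 + 15.67 + 301.99 + 184.12 = 614.04 thousand (those not working and not actively searching are outside the labor force — including those who want a job but have given up searching).
Civilian working-age population = 905.95 + 614.04 = 1,519.99 thousand.
Unemployment rate = 61.12 / 905.95 = 6.75%.
Labor force participation rate = 905.95 / 1,519.99 = 59.60%.

Unemployment rate ≈ 6.75%; labor force participation rate ≈ 59.60%.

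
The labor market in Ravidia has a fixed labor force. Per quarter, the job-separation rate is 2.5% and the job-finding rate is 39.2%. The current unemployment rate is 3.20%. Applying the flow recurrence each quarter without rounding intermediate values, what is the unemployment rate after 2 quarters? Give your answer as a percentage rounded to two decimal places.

With a fixed labor force, u_{t+1} = u_t + s·(1−u_t) − f·u_t = u_t·(1−s−f) + s.
Here 1−s−f = 0.583 and s = 0.025.
u_1 = 0.032000 × 0.583 + 0.025 = 0.043656.
u_2 = 0.043656 × 0.583 + 0.025 = 0.050451.

Unemployment rate after two quarters ≈ 5.05%.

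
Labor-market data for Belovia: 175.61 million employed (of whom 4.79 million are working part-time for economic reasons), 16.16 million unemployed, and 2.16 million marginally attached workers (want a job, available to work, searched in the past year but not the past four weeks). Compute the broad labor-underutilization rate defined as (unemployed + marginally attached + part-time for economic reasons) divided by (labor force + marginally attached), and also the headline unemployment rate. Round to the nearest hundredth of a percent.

Labor force = 175.61 + 16.16 = 191.77 million.
Numerator = 16.16 + 2.16 + 4.79 = 23.11 million.
Denominator = 191.77 + 2.16 = 193.93 million.
Broad rate = 23.11 / 193.93 = 11.92%.
Headline unemployment rate = 16.16 / 191.77 = 8.43%.

Broad underutilization rate ≈ 11.92%; headline unemployment rate ≈ 8.43%.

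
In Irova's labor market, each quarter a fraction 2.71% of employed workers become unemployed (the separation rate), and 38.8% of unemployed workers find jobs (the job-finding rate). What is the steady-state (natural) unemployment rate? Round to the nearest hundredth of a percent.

At steady state the flows balance: s·E = f·U, so U/(E+U) = s/(s+f).
u* = 2.71 / (2.71 + 38.8) = 2.71 / 41.51 = 6.53%.

Steady-state unemployment rate ≈ 6.53%.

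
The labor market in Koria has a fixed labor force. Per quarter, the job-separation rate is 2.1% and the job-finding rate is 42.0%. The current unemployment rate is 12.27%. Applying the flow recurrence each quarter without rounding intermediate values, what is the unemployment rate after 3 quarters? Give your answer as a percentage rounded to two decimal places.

Unemployment rate after three quarters ≈ 6.07%.

With a fixed labor force, u_{t+1} = u_t + s·(1−u_t) − f·u_t = u_t·(1−s−f) + s.
Here 1−s−f = 0.559 and s = 0.021.
u_1 = 0.122700 × 0.559 + 0.021 = 0.089589.
u_2 = 0.089589 × 0.559 + 0.021 = 0.071080.
u_3 = 0.071080 × 0.559 + 0.021 = 0.060734.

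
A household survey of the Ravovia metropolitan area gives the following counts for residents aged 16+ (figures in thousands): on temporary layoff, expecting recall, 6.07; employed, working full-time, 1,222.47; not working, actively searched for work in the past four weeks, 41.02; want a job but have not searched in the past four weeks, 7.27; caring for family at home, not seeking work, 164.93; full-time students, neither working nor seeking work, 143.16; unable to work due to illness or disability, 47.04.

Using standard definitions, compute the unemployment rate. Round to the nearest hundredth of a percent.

Employed = 1,222.47 thousand.
Unemployed = 6.07 + 41.02 = 47.09 thousand (jobless and actively searching, or on temporary layoff).
Labor force = 1,222.47 + 47.09 = 1,269.56 thousand.
Unemployment rate = 47.09 / 1,269.56 = 3.71%.

Unemployment rate ≈ 3.71%.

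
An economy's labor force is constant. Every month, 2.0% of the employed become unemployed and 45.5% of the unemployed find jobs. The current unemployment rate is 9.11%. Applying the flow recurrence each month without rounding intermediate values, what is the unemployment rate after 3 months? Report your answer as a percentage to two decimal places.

Unemployment rate after three months ≈ 4.92%.

With a fixed labor force, u_{t+1} = u_t + s·(1−u_t) − f·u_t = u_t·(1−s−f) + s.
Here 1−s−f = 0.525 and s = 0.020.
u_1 = 0.091100 × 0.525 + 0.020 = 0.067827.
u_2 = 0.067827 × 0.525 + 0.020 = 0.055609.
u_3 = 0.055609 × 0.525 + 0.020 = 0.049195.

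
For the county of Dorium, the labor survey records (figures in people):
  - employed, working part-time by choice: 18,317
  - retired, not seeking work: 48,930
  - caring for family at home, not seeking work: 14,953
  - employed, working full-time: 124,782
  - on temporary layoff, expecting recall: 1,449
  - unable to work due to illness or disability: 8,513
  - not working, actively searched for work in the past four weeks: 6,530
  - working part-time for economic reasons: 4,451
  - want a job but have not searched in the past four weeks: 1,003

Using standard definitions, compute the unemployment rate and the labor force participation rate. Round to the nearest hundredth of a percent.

Employed = 18,317 + 124,782 + 4,451 = 147,550 (anyone who worked, including part-time for economic reasons, counts as employed).
Unemployed = 1,449 + 6,530 = 7,979 (jobless and actively searching, or on temporary layoff).
Labor force = 147,550 + 7,979 = 155,529.
Not in labor force = 48,930 + 14,953 + 8,513 + 1,003 = 73,399 (those not working and not actively searching are outside the labor force — including those who want a job but have given up searching).
Civilian working-age population = 155,529 + 73,399 = 228,928.
Unemployment rate = 7,979 / 155,529 = 5.13%.
Labor force participation rate = 155,529 / 228,928 = 67.94%.

Unemployment rate ≈ 5.13%; labor force participation rate ≈ 67.94%.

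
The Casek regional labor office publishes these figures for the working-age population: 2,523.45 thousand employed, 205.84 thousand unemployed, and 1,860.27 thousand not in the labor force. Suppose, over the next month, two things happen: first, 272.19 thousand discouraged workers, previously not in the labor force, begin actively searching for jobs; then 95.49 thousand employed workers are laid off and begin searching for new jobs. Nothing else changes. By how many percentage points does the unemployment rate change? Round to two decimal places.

Initially, labor force = 2,523.45 + 205.84 = 2,729.29 thousand, so u = 205.84/2,729.29 = 7.54%.
After the first change, unemployed and labor force both rise by 272.19 → E = 2,523.45, U = 478.03, labor force = 3,001.48 thousand.
After the second change, employed falls and unemployed rises by 95.49; labor force unchanged → E = 2,427.96, U = 573.52, labor force = 3,001.48 thousand.
New unemployment rate = 573.52 / 3,001.48 = 19.11%.
Change = 19.11% − 7.54% = +11.57 percentage points.

The unemployment rate changes by +11.57 percentage points.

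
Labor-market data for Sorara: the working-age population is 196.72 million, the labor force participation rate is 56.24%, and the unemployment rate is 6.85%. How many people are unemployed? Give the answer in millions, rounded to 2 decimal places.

About 7.58 million are unemployed.

Labor force = 0.5624 × 196.72 = 110.64 million.
Unemployed = 0.0685 × 110.64 ≈ 7.58 million.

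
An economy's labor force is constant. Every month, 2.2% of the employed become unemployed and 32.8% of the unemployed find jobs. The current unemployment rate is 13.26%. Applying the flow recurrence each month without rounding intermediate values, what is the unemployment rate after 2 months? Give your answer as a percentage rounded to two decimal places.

Unemployment rate after two months ≈ 9.23%.

With a fixed labor force, u_{t+1} = u_t + s·(1−u_t) − f·u_t = u_t·(1−s−f) + s.
Here 1−s−f = 0.650 and s = 0.022.
u_1 = 0.132600 × 0.650 + 0.022 = 0.108190.
u_2 = 0.108190 × 0.650 + 0.022 = 0.092324.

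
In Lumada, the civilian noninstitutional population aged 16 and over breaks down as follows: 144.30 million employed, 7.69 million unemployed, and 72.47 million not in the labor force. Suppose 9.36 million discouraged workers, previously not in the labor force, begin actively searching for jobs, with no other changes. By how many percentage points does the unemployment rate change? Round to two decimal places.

The unemployment rate changes by +5.51 percentage points.

Initially, labor force = 144.30 + 7.69 = 151.99 million, so u = 7.69/151.99 = 5.06%.
After the change, unemployed and labor force both rise by 9.36 → E = 144.30, U = 17.05, labor force = 161.35 million.
New unemployment rate = 17.05 / 161.35 = 10.57%.
Change = 10.57% − 5.06% = +5.51 percentage points.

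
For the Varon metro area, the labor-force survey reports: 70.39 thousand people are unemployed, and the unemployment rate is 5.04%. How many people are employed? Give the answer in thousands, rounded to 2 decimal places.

Labor force = U / u = 70.39 / 0.0504 ≈ 1,396.63 thousand.
Employed = labor force − unemployed = 1,396.63 − 70.39 = 1,326.24 thousand.

About 1,326.24 thousand are employed.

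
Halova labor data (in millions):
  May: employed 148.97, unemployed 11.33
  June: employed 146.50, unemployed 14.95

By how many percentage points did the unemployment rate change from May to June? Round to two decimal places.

May: labor force = 148.97 + 11.33 = 160.30; u = 11.33/160.30 = 7.07%.
June: labor force = 146.50 + 14.95 = 161.45; u = 14.95/161.45 = 9.26%.
Change = 9.26% − 7.07% = +2.19 pp.

The unemployment rate changed by +2.19 percentage points.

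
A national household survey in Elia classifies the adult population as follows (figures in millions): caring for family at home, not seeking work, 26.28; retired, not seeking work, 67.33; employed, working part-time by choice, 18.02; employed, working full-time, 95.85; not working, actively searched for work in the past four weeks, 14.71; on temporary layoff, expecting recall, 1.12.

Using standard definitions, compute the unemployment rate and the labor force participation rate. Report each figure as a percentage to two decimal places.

Unemployment rate ≈ 12.21%; labor force participation rate ≈ 58.08%.

Employed = 18.02 + 95.85 = 113.87 million.
Unemployed = 14.71 + 1.12 = 15.83 million (jobless and actively searching, or on temporary layoff).
Labor force = 113.87 + 15.83 = 129.70 million.
Not in labor force = 26.28 + 67.33 = 93.61 million (those not working and not actively searching are outside the labor force).
Civilian working-age population = 129.70 + 93.61 = 223.31 million.
Unemployment rate = 15.83 / 129.70 = 12.21%.
Labor force participation rate = 129.70 / 223.31 = 58.08%.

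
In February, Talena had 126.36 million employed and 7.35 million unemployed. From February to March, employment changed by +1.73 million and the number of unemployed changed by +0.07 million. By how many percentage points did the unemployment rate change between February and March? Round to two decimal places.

February: labor force = 126.36 + 7.35 = 133.71; u = 7.35/133.71 = 5.50%.
March: labor force = 128.09 + 7.42 = 135.51; u = 7.42/135.51 = 5.48%.
Change = 5.48% − 5.50% = −0.02 pp.

The unemployment rate changed by −0.02 percentage points.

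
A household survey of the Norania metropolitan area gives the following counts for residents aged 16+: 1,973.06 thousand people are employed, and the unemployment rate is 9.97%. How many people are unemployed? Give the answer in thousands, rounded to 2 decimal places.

About 218.50 thousand are unemployed.

Let U be the number unemployed. The labor force is E + U, and U/(E+U) = 0.0997.
So U = 0.0997 × 1,973.06 / (1 − 0.0997) = 196.7141 / 0.9003 ≈ 218.50 thousand.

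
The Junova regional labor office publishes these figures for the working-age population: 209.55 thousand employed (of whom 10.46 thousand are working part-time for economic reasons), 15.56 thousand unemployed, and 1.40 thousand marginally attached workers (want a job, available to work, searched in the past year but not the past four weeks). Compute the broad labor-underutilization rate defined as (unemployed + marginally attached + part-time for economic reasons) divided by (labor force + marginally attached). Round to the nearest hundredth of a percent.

Labor force = 209.55 + 15.56 = 225.11 thousand.
Numerator = 15.56 + 1.40 + 10.46 = 27.42 thousand.
Denominator = 225.11 + 1.40 = 226.51 thousand.
Broad rate = 27.42 / 226.51 = 12.11%.

Broad underutilization rate ≈ 12.11%.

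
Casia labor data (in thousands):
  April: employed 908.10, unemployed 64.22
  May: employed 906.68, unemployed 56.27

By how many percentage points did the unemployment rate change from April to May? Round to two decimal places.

April: labor force = 908.10 + 64.22 = 972.32; u = 64.22/972.32 = 6.60%.
May: labor force = 906.68 + 56.27 = 962.95; u = 56.27/962.95 = 5.84%.
Change = 5.84% − 6.60% = −0.76 pp.

The unemployment rate changed by −0.76 percentage points.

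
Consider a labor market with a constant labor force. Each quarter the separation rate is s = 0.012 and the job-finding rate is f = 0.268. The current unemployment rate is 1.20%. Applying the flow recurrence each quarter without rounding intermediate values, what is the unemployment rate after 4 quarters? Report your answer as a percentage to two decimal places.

Unemployment rate after four quarters ≈ 3.46%.

With a fixed labor force, u_{t+1} = u_t + s·(1−u_t) − f·u_t = u_t·(1−s−f) + s.
Here 1−s−f = 0.720 and s = 0.012.
u_1 = 0.012000 × 0.720 + 0.012 = 0.020640.
u_2 = 0.020640 × 0.720 + 0.012 = 0.026861.
u_3 = 0.026861 × 0.720 + 0.012 = 0.031340.
u_4 = 0.031340 × 0.720 + 0.012 = 0.034565.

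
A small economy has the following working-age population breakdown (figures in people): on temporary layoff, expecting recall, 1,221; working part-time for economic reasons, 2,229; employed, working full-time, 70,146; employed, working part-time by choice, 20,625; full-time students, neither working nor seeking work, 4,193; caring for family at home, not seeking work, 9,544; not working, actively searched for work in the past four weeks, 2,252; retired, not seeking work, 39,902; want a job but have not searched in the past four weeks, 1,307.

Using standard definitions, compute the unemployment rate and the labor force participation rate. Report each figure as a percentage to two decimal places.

Employed = 2,229 + 70,146 + 20,625 = 93,000 (anyone who worked, including part-time for economic reasons, counts as employed).
Unemployed = 1,221 + 2,252 = 3,473 (jobless and actively searching, or on temporary layoff).
Labor force = 93,000 + 3,473 = 96,473.
Not in labor force = 4,193 + 9,544 + 39,902 + 1,307 = 54,946 (those not working and not actively searching are outside the labor force — including those who want a job but have given up searching).
Civilian working-age population = 96,473 + 54,946 = 151,419.
Unemployment rate = 3,473 / 96,473 = 3.60%.
Labor force participation rate = 96,473 / 151,419 = 63.71%.

Unemployment rate ≈ 3.60%; labor force participation rate ≈ 63.71%.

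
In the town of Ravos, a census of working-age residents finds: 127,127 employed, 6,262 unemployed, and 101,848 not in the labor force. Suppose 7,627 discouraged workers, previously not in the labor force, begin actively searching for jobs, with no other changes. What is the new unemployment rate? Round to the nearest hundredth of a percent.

New unemployment rate ≈ 9.85%.

Initially, labor force = 127,127 + 6,262 = 133,389, so u = 6,262/133,389 = 4.69%.
After the change, unemployed and labor force both rise by 7,627 → E = 127,127, U = 13,889, labor force = 141,016.
New unemployment rate = 13,889 / 141,016 = 9.85%.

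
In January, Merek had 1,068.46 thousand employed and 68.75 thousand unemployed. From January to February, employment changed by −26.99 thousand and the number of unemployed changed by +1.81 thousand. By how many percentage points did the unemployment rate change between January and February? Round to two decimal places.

January: labor force = 1,068.46 + 68.75 = 1,137.21; u = 68.75/1,137.21 = 6.05%.
February: labor force = 1,041.47 + 70.56 = 1,112.03; u = 70.56/1,112.03 = 6.35%.
Change = 6.35% − 6.05% = +0.30 pp.

The unemployment rate changed by +0.30 percentage points.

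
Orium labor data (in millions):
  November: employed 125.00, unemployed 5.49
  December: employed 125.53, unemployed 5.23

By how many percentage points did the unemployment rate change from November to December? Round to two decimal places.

The unemployment rate changed by −0.21 percentage points.

November: labor force = 125.00 + 5.49 = 130.49; u = 5.49/130.49 = 4.21%.
December: labor force = 125.53 + 5.23 = 130.76; u = 5.23/130.76 = 4.00%.
Change = 4.00% − 4.21% = −0.21 pp.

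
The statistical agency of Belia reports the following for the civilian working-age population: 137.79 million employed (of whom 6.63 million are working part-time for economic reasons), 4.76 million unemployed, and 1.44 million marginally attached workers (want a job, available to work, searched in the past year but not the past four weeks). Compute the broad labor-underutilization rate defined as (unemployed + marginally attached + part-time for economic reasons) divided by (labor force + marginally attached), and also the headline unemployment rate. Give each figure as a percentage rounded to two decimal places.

Labor force = 137.79 + 4.76 = 142.55 million.
Numerator = 4.76 + 1.44 + 6.63 = 12.83 million.
Denominator = 142.55 + 1.44 = 143.99 million.
Broad rate = 12.83 / 143.99 = 8.91%.
Headline unemployment rate = 4.76 / 142.55 = 3.34%.

Broad underutilization rate ≈ 8.91%; headline unemployment rate ≈ 3.34%.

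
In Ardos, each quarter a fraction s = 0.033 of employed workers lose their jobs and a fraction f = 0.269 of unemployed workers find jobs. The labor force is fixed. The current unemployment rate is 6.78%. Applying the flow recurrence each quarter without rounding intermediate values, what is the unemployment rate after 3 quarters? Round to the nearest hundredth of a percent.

With a fixed labor force, u_{t+1} = u_t + s·(1−u_t) − f·u_t = u_t·(1−s−f) + s.
Here 1−s−f = 0.698 and s = 0.033.
u_1 = 0.067800 × 0.698 + 0.033 = 0.080324.
u_2 = 0.080324 × 0.698 + 0.033 = 0.089066.
u_3 = 0.089066 × 0.698 + 0.033 = 0.095168.

Unemployment rate after three quarters ≈ 9.52%.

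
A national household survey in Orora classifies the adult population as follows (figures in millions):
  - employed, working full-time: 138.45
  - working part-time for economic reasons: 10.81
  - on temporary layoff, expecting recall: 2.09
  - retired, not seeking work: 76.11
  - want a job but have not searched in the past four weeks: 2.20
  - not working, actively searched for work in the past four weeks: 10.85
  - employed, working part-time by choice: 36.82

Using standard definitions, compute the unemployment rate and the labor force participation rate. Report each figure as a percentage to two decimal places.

Employed = 138.45 + 10.81 + 36.82 = 186.08 million (anyone who worked, including part-time for economic reasons, counts as employed).
Unemployed = 2.09 + 10.85 = 12.94 million (jobless and actively searching, or on temporary layoff).
Labor force = 186.08 + 12.94 = 199.02 million.
Not in labor force = 76.11 + 2.20 = 78.31 million (those not working and not actively searching are outside the labor force — including those who want a job but have given up searching).
Civilian working-age population = 199.02 + 78.31 = 277.33 million.
Unemployment rate = 12.94 / 199.02 = 6.50%.
Labor force participation rate = 199.02 / 277.33 = 71.76%.

Unemployment rate ≈ 6.50%; labor force participation rate ≈ 71.76%.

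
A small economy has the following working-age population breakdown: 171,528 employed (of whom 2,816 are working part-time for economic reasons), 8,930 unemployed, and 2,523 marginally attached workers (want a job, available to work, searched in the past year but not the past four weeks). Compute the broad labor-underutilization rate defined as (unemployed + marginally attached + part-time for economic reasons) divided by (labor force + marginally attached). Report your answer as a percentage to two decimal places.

Labor force = 171,528 + 8,930 = 180,458.
Numerator = 8,930 + 2,523 + 2,816 = 14,269.
Denominator = 180,458 + 2,523 = 182,981.
Broad rate = 14,269 / 182,981 = 7.80%.

Broad underutilization rate ≈ 7.80%.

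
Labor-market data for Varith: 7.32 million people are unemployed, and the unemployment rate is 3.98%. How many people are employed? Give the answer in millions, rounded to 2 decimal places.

About 176.60 million are employed.

Labor force = U / u = 7.32 / 0.0398 ≈ 183.92 million.
Employed = labor force − unemployed = 183.92 − 7.32 = 176.60 million.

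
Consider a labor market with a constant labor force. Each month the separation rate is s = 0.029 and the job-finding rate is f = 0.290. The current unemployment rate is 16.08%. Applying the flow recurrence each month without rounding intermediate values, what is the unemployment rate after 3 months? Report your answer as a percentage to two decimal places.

Unemployment rate after three months ≈ 11.30%.

With a fixed labor force, u_{t+1} = u_t + s·(1−u_t) − f·u_t = u_t·(1−s−f) + s.
Here 1−s−f = 0.681 and s = 0.029.
u_1 = 0.160800 × 0.681 + 0.029 = 0.138505.
u_2 = 0.138505 × 0.681 + 0.029 = 0.123322.
u_3 = 0.123322 × 0.681 + 0.029 = 0.112982.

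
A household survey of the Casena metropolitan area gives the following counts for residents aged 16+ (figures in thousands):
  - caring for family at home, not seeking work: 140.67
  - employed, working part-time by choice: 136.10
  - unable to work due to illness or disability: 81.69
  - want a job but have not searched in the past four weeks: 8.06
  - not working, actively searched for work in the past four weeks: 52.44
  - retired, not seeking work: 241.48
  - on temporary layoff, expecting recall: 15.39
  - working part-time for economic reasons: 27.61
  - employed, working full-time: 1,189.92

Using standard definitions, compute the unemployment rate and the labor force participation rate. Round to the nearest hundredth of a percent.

Employed = 136.10 + 27.61 + 1,189.92 = 1,353.63 thousand (anyone who worked, including part-time for economic reasons, counts as employed).
Unemployed = 52.44 + 15.39 = 67.83 thousand (jobless and actively searching, or on temporary layoff).
Labor force = 1,353.63 + 67.83 = 1,421.46 thousand.
Not in labor force = 140.67 + 81.69 + 8.06 + 241.48 = 471.90 thousand (those not working and not actively searching are outside the labor force — including those who want a job but have given up searching).
Civilian working-age population = 1,421.46 + 471.90 = 1,893.36 thousand.
Unemployment rate = 67.83 / 1,421.46 = 4.77%.
Labor force participation rate = 1,421.46 / 1,893.36 = 75.08%.

Unemployment rate ≈ 4.77%; labor force participation rate ≈ 75.08%.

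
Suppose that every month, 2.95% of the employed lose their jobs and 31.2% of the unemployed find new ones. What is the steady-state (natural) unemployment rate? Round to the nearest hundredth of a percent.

At steady state the flows balance: s·E = f·U, so U/(E+U) = s/(s+f).
u* = 2.95 / (2.95 + 31.2) = 2.95 / 34.15 = 8.64%.

Steady-state unemployment rate ≈ 8.64%.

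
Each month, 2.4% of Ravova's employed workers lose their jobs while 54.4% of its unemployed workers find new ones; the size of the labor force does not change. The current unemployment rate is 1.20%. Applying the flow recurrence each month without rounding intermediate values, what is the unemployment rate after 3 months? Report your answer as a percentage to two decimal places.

Unemployment rate after three months ≈ 3.98%.

With a fixed labor force, u_{t+1} = u_t + s·(1−u_t) − f·u_t = u_t·(1−s−f) + s.
Here 1−s−f = 0.432 and s = 0.024.
u_1 = 0.012000 × 0.432 + 0.024 = 0.029184.
u_2 = 0.029184 × 0.432 + 0.024 = 0.036607.
u_3 = 0.036607 × 0.432 + 0.024 = 0.039814.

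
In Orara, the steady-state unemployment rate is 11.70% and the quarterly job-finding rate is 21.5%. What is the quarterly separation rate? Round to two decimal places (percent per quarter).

Separation rate ≈ 2.85% per quarter.

From u* = s/(s+f): s = u·f/(1−u).
s = 0.1170 × 21.5 / (1 − 0.1170) = 2.5155 / 0.8830 ≈ 2.85% per quarter.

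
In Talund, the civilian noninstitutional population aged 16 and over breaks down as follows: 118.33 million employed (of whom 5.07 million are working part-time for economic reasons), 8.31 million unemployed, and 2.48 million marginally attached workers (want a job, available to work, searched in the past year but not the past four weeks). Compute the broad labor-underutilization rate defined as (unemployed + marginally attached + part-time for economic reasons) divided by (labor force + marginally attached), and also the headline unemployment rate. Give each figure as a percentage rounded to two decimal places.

Broad underutilization rate ≈ 12.28%; headline unemployment rate ≈ 6.56%.

Labor force = 118.33 + 8.31 = 126.64 million.
Numerator = 8.31 + 2.48 + 5.07 = 15.86 million.
Denominator = 126.64 + 2.48 = 129.12 million.
Broad rate = 15.86 / 129.12 = 12.28%.
Headline unemployment rate = 8.31 / 126.64 = 6.56%.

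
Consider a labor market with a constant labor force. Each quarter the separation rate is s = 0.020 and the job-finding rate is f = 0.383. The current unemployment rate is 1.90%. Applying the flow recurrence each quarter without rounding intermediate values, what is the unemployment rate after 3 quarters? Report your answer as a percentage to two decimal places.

With a fixed labor force, u_{t+1} = u_t + s·(1−u_t) − f·u_t = u_t·(1−s−f) + s.
Here 1−s−f = 0.597 and s = 0.020.
u_1 = 0.019000 × 0.597 + 0.020 = 0.031343.
u_2 = 0.031343 × 0.597 + 0.020 = 0.038712.
u_3 = 0.038712 × 0.597 + 0.020 = 0.043111.

Unemployment rate after three quarters ≈ 4.31%.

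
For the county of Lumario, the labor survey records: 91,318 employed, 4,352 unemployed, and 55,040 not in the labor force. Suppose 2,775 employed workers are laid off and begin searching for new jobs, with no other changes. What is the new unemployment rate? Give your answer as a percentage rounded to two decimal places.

Initially, labor force = 91,318 + 4,352 = 95,670, so u = 4,352/95,670 = 4.55%.
After the change, employed falls and unemployed rises by 2,775; labor force unchanged → E = 88,543, U = 7,127, labor force = 95,670.
New unemployment rate = 7,127 / 95,670 = 7.45%.

New unemployment rate ≈ 7.45%.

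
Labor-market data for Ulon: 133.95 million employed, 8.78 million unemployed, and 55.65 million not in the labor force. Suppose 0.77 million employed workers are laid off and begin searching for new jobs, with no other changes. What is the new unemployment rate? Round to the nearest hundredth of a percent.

New unemployment rate ≈ 6.69%.

Initially, labor force = 133.95 + 8.78 = 142.73 million, so u = 8.78/142.73 = 6.15%.
After the change, employed falls and unemployed rises by 0.77; labor force unchanged → E = 133.18, U = 9.55, labor force = 142.73 million.
New unemployment rate = 9.55 / 142.73 = 6.69%.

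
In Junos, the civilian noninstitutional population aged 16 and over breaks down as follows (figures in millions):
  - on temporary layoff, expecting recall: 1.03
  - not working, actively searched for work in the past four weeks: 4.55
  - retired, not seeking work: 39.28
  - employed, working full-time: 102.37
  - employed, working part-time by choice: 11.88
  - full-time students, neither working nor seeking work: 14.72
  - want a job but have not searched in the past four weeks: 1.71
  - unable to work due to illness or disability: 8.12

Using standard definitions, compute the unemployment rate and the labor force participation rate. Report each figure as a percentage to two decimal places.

Unemployment rate ≈ 4.66%; labor force participation rate ≈ 65.25%.

Employed = 102.37 + 11.88 = 114.25 million.
Unemployed = 1.03 + 4.55 = 5.58 million (jobless and actively searching, or on temporary layoff).
Labor force = 114.25 + 5.58 = 119.83 million.
Not in labor force = 39.28 + 14.72 + 1.71 + 8.12 = 63.83 million (those not working and not actively searching are outside the labor force — including those who want a job but have given up searching).
Civilian working-age population = 119.83 + 63.83 = 183.66 million.
Unemployment rate = 5.58 / 119.83 = 4.66%.
Labor force participation rate = 119.83 / 183.66 = 65.25%.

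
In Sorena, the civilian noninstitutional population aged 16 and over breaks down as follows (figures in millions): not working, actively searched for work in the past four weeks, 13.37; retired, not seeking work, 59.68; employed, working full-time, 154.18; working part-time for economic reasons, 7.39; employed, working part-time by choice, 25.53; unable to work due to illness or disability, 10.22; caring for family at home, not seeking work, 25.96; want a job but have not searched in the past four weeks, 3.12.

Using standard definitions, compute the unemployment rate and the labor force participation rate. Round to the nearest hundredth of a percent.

Unemployment rate ≈ 6.67%; labor force participation rate ≈ 66.95%.

Employed = 154.18 + 7.39 + 25.53 = 187.10 million (anyone who worked, including part-time for economic reasons, counts as employed).
Unemployed = 13.37 million.
Labor force = 187.10 + 13.37 = 200.47 million.
Not in labor force = 59.68 + 10.22 + 25.96 + 3.12 = 98.98 million (those not working and not actively searching are outside the labor force — including those who want a job but have given up searching).
Civilian working-age population = 200.47 + 98.98 = 299.45 million.
Unemployment rate = 13.37 / 200.47 = 6.67%.
Labor force participation rate = 200.47 / 299.45 = 66.95%.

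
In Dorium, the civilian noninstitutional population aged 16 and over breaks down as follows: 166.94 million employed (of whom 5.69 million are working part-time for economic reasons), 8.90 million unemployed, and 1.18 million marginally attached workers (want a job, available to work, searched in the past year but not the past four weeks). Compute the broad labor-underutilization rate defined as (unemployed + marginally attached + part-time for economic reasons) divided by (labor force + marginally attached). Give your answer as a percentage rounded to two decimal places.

Labor force = 166.94 + 8.90 = 175.84 million.
Numerator = 8.90 + 1.18 + 5.69 = 15.77 million.
Denominator = 175.84 + 1.18 = 177.02 million.
Broad rate = 15.77 / 177.02 = 8.91%.

Broad underutilization rate ≈ 8.91%.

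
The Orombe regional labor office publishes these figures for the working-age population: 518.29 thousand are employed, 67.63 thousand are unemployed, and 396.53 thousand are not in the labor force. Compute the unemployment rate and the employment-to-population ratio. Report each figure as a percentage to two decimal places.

Unemployment rate ≈ 11.54%; employment-population ratio ≈ 52.75%.

Labor force = employed + unemployed = 518.29 + 67.63 = 585.92 thousand.
Working-age population = 585.92 + 396.53 = 982.45 thousand.
Unemployment rate = 67.63 / 585.92 = 11.54%.
Employment-population ratio = 518.29 / 982.45 = 52.75%.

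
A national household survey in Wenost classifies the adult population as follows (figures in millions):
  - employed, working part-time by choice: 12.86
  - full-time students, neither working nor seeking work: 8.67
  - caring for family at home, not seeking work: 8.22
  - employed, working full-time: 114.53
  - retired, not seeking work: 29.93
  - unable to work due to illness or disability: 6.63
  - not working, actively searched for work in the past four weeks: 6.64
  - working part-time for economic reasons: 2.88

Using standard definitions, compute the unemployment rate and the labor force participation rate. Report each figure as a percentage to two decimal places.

Employed = 12.86 + 114.53 + 2.88 = 130.27 million (anyone who worked, including part-time for economic reasons, counts as employed).
Unemployed = 6.64 million.
Labor force = 130.27 + 6.64 = 136.91 million.
Not in labor force = 8.67 + 8.22 + 29.93 + 6.63 = 53.45 million (those not working and not actively searching are outside the labor force).
Civilian working-age population = 136.91 + 53.45 = 190.36 million.
Unemployment rate = 6.64 / 136.91 = 4.85%.
Labor force participation rate = 136.91 / 190.36 = 71.92%.

Unemployment rate ≈ 4.85%; labor force participation rate ≈ 71.92%.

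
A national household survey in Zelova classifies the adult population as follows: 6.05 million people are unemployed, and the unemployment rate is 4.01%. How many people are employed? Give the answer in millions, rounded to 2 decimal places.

About 144.82 million are employed.

Labor force = U / u = 6.05 / 0.0401 ≈ 150.87 million.
Employed = labor force − unemployed = 150.87 − 6.05 = 144.82 million.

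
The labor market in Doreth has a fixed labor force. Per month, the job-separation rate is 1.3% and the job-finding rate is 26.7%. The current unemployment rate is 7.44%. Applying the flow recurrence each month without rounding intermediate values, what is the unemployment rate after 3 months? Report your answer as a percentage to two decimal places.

With a fixed labor force, u_{t+1} = u_t + s·(1−u_t) − f·u_t = u_t·(1−s−f) + s.
Here 1−s−f = 0.720 and s = 0.013.
u_1 = 0.074400 × 0.720 + 0.013 = 0.066568.
u_2 = 0.066568 × 0.720 + 0.013 = 0.060929.
u_3 = 0.060929 × 0.720 + 0.013 = 0.056869.

Unemployment rate after three months ≈ 5.69%.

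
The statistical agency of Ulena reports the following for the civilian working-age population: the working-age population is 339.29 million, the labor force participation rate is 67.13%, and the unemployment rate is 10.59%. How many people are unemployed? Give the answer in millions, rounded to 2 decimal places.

Labor force = 0.6713 × 339.29 = 227.77 million.
Unemployed = 0.1059 × 227.77 ≈ 24.12 million.

About 24.12 million are unemployed.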